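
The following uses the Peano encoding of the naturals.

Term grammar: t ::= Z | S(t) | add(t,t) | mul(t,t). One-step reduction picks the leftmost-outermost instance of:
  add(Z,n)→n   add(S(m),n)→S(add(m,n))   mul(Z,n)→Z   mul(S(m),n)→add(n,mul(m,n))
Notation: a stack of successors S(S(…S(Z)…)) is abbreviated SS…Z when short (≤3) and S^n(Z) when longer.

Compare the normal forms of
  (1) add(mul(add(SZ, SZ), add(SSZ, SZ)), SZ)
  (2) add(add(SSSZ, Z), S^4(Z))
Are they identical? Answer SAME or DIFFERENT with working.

Term A:
  start: add(mul(add(SZ, SZ), add(SSZ, SZ)), SZ)
  →1  add(mul(S(add(Z, SZ)), add(SSZ, SZ)), SZ)
  →2  add(add(add(SSZ, SZ), mul(add(Z, SZ), add(SSZ, SZ))), SZ)
  →3  add(add(S(add(SZ, SZ)), mul(add(Z, SZ), add(SSZ, SZ))), SZ)
  →4  add(S(add(add(SZ, SZ), mul(add(Z, SZ), add(SSZ, SZ)))), SZ)
  →5  S(add(add(add(SZ, SZ), mul(add(Z, SZ), add(SSZ, SZ))), SZ))
  →6  S(add(add(S(add(Z, SZ)), mul(add(Z, SZ), add(SSZ, SZ))), SZ))
  →7  S(add(S(add(add(Z, SZ), mul(add(Z, SZ), add(SSZ, SZ)))), SZ))
  →8  S(S(add(add(add(Z, SZ), mul(add(Z, SZ), add(SSZ, SZ))), SZ)))
  →9  S(S(add(add(SZ, mul(add(Z, SZ), add(SSZ, SZ))), SZ)))
  →10  S(S(add(S(add(Z, mul(add(Z, SZ), add(SSZ, SZ)))), SZ)))
  →11  S(S(S(add(add(Z, mul(add(Z, SZ), add(SSZ, SZ))), SZ))))
  →12  S(S(S(add(mul(add(Z, SZ), add(SSZ, SZ)), SZ))))
  →13  S(S(S(add(mul(SZ, add(SSZ, SZ)), SZ))))
  →14  S(S(S(add(add(add(SSZ, SZ), mul(Z, add(SSZ, SZ))), SZ))))
  →15  S(S(S(add(add(S(add(SZ, SZ)), mul(Z, add(SSZ, SZ))), SZ))))
  →16  S(S(S(add(S(add(add(SZ, SZ), mul(Z, add(SSZ, SZ)))), SZ))))
  →17  S(S(S(S(add(add(add(SZ, SZ), mul(Z, add(SSZ, SZ))), SZ)))))
  →18  S(S(S(S(add(add(S(add(Z, SZ)), mul(Z, add(SSZ, SZ))), SZ)))))
  →19  S(S(S(S(add(S(add(add(Z, SZ), mul(Z, add(SSZ, SZ)))), SZ)))))
  →20  S(S(S(S(S(add(add(add(Z, SZ), mul(Z, add(SSZ, SZ))), SZ))))))
  →21  S(S(S(S(S(add(add(SZ, mul(Z, add(SSZ, SZ))), SZ))))))
  →22  S(S(S(S(S(add(S(add(Z, mul(Z, add(SSZ, SZ)))), SZ))))))
  →23  S(S(S(S(S(S(add(add(Z, mul(Z, add(SSZ, SZ))), SZ)))))))
  →24  S(S(S(S(S(S(add(mul(Z, add(SSZ, SZ)), SZ)))))))
  →25  S(S(S(S(S(S(add(Z, SZ)))))))
  →26  S^7(Z)

Term B:
  start: add(add(SSSZ, Z), S^4(Z))
  →1  add(S(add(SSZ, Z)), S^4(Z))
  →2  S(add(add(SSZ, Z), S^4(Z)))
  →3  S(add(S(add(SZ, Z)), S^4(Z)))
  →4  S(S(add(add(SZ, Z), S^4(Z))))
  →5  S(S(add(S(add(Z, Z)), S^4(Z))))
  →6  S(S(S(add(add(Z, Z), S^4(Z)))))
  →7  S(S(S(add(Z, S^4(Z)))))
  →8  S^7(Z)

Answer: SAME — A ⇓ S^7(Z), B ⇓ S^7(Z)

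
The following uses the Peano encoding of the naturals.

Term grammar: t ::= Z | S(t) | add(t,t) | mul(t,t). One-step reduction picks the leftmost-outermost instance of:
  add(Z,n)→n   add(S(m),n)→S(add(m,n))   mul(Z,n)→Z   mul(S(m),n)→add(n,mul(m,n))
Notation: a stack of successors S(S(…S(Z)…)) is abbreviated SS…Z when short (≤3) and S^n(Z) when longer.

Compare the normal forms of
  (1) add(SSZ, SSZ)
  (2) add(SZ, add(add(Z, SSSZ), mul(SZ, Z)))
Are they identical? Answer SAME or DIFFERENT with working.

Term A:
  start: add(SSZ, SSZ)
  step 1: S(add(SZ, SSZ))
  step 2: S(S(add(Z, SSZ)))
  step 3: S^4(Z)

Term B:
  start: add(SZ, add(add(Z, SSSZ), mul(SZ, Z)))
  step 1: S(add(Z, add(add(Z, SSSZ), mul(SZ, Z))))
  step 2: S(add(add(Z, SSSZ), mul(SZ, Z)))
  step 3: S(add(SSSZ, mul(SZ, Z)))
  step 4: S(S(add(SSZ, mul(SZ, Z))))
  step 5: S(S(S(add(SZ, mul(SZ, Z)))))
  step 6: S(S(S(S(add(Z, mul(SZ, Z))))))
  step 7: S(S(S(S(mul(SZ, Z)))))
  step 8: S(S(S(S(add(Z, mul(Z, Z))))))
  step 9: S(S(S(S(mul(Z, Z)))))
  step 10: S^4(Z)

Answer: SAME — A ⇓ S^4(Z), B ⇓ S^4(Z)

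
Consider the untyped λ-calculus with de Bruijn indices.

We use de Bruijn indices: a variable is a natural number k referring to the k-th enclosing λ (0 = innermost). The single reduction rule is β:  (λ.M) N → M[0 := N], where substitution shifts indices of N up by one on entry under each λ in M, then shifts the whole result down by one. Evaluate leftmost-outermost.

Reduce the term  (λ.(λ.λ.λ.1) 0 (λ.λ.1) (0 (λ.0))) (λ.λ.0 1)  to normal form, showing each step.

Answer: normal form = λ.λ.1  (in 4 steps)

Reduction:
  start: (λ.(λ.λ.λ.1) 0 (λ.λ.1) (0 (λ.0))) (λ.λ.0 1)
  step 1: (λ.λ.λ.1) (λ.λ.0 1) (λ.λ.1) ((λ.λ.0 1) (λ.0))
  step 2: (λ.λ.1) (λ.λ.1) ((λ.λ.0 1) (λ.0))
  step 3: (λ.λ.λ.1) ((λ.λ.0 1) (λ.0))
  step 4: λ.λ.1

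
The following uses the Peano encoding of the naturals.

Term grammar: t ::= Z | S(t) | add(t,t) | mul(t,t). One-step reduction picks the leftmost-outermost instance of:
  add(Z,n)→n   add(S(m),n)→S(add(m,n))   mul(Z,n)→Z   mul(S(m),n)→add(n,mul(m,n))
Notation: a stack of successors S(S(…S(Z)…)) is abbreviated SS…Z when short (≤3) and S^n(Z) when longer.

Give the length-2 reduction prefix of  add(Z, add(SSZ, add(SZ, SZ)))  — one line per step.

  start: add(Z, add(SSZ, add(SZ, SZ)))
  [1] add(SSZ, add(SZ, SZ))
  [2] S(add(SZ, add(SZ, SZ)))

Answer: after 2 steps: S(add(SZ, add(SZ, SZ)))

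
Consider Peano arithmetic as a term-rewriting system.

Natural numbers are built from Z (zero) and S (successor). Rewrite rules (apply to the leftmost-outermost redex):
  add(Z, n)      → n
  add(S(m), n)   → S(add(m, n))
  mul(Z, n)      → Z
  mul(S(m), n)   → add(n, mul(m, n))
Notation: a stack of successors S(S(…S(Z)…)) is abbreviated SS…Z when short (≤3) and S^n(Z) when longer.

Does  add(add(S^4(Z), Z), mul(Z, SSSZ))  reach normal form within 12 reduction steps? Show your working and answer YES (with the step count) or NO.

Answer: YES — reaches normal form S^4(Z) in 11 ≤ 12 steps

Working:
  start: add(add(S^4(Z), Z), mul(Z, SSSZ))
  step 1: add(S(add(SSSZ, Z)), mul(Z, SSSZ))
  step 2: S(add(add(SSSZ, Z), mul(Z, SSSZ)))
  step 3: S(add(S(add(SSZ, Z)), mul(Z, SSSZ)))
  step 4: S(S(add(add(SSZ, Z), mul(Z, SSSZ))))
  step 5: S(S(add(S(add(SZ, Z)), mul(Z, SSSZ))))
  step 6: S(S(S(add(add(SZ, Z), mul(Z, SSSZ)))))
  step 7: S(S(S(add(S(add(Z, Z)), mul(Z, SSSZ)))))
  step 8: S(S(S(S(add(add(Z, Z), mul(Z, SSSZ))))))
  step 9: S(S(S(S(add(Z, mul(Z, SSSZ))))))
  step 10: S(S(S(S(mul(Z, SSSZ)))))
  step 11: S^4(Z)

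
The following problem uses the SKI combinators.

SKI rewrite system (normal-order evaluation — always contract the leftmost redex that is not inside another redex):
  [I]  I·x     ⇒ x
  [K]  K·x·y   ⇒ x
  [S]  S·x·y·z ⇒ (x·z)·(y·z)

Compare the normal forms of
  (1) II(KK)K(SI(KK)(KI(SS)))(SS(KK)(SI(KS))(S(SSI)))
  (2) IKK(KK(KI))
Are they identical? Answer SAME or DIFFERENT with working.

Term A:
  start: II(KK)K(SI(KK)(KI(SS)))(SS(KK)(SI(KS))(S(SSI)))
  [1] I(KK)K(SI(KK)(KI(SS)))(SS(KK)(SI(KS))(S(SSI)))
  [2] KKK(SI(KK)(KI(SS)))(SS(KK)(SI(KS))(S(SSI)))
  [3] K(SI(KK)(KI(SS)))(SS(KK)(SI(KS))(S(SSI)))
  [4] SI(KK)(KI(SS))
  [5] I(KI(SS))(KK(KI(SS)))
  [6] KI(SS)(KK(KI(SS)))
  [7] I(KK(KI(SS)))
  [8] KK(KI(SS))
  [9] K

Term B:
  start: IKK(KK(KI))
  [1] KK(KK(KI))
  [2] K

Answer: SAME — A ⇓ K, B ⇓ K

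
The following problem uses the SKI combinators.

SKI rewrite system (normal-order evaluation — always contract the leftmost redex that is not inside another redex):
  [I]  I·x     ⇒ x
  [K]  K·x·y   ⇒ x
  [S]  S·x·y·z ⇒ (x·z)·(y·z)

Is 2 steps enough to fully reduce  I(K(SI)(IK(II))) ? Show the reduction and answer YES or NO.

  start: I(K(SI)(IK(II)))
  [1] K(SI)(IK(II))
  [2] SI

Answer: YES — reaches normal form SI in 2 ≤ 2 steps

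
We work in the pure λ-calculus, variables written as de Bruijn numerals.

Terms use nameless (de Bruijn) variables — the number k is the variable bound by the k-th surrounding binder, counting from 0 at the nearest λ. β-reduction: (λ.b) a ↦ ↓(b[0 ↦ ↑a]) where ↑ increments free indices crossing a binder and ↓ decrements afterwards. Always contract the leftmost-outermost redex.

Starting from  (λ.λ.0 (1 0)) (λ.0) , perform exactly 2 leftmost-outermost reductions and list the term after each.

  start: (λ.λ.0 (1 0)) (λ.0)
  [1] λ.0 ((λ.0) 0)
  [2] λ.0 0

Answer: after 2 steps: λ.0 0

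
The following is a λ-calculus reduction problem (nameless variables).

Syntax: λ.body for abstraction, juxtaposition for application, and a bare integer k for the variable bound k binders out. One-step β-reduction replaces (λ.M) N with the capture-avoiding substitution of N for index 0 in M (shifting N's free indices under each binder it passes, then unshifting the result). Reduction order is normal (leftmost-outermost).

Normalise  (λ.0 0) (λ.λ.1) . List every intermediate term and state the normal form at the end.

Answer: normal form = λ.λ.λ.1  (in 2 steps)

Derivation:
  start: (λ.0 0) (λ.λ.1)
  →1  (λ.λ.1) (λ.λ.1)
  →2  λ.λ.λ.1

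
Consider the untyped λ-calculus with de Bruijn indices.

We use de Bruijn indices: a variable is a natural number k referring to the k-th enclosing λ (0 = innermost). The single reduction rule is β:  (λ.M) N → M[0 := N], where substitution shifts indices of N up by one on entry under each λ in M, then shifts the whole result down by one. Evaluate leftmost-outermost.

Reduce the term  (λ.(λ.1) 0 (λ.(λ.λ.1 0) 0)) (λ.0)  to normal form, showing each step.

Answer: normal form = λ.λ.1 0  (in 4 steps)

Reduction:
  start: (λ.(λ.1) 0 (λ.(λ.λ.1 0) 0)) (λ.0)
  →1  (λ.λ.0) (λ.0) (λ.(λ.λ.1 0) 0)
  →2  (λ.0) (λ.(λ.λ.1 0) 0)
  →3  λ.(λ.λ.1 0) 0
  →4  λ.λ.1 0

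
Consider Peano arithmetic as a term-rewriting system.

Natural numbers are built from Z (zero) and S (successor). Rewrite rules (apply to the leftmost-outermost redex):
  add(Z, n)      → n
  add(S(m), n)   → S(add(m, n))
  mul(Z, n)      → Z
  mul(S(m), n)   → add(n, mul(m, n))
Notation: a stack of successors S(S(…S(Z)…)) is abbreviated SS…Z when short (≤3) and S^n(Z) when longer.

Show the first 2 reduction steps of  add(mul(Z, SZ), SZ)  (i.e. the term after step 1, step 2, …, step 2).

  start: add(mul(Z, SZ), SZ)
  step 1: add(Z, SZ)
  step 2: SZ

Answer: after 2 steps: SZ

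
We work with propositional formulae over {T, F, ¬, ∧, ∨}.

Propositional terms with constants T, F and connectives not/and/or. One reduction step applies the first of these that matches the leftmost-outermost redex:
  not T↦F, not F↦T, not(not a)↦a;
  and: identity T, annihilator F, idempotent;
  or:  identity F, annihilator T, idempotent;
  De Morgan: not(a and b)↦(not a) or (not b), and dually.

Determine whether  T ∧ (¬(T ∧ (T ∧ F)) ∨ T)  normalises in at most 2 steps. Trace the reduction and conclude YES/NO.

  start: T ∧ (¬(T ∧ (T ∧ F)) ∨ T)
  step 1: ¬(T ∧ (T ∧ F)) ∨ T
  step 2: T

Answer: YES — reaches normal form T in 2 ≤ 2 steps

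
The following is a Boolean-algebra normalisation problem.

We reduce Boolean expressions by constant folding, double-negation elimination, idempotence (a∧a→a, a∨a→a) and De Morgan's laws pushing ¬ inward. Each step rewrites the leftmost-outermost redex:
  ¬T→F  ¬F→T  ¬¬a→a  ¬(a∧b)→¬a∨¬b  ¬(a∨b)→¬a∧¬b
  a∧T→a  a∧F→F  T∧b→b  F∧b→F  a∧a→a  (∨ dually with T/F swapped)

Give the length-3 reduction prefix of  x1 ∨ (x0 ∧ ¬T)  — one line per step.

  start: x1 ∨ (x0 ∧ ¬T)
  →1  x1 ∨ (x0 ∧ F)
  →2  x1 ∨ F
  →3  x1

Answer: after 3 steps: x1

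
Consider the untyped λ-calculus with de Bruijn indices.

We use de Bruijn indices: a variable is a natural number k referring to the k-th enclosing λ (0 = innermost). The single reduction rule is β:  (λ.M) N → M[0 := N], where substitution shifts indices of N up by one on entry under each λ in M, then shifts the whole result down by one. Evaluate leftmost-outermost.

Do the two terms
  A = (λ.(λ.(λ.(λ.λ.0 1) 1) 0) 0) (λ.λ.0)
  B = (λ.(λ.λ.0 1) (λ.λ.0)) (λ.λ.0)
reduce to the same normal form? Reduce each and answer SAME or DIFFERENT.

Answer: SAME — A ⇓ λ.0 (λ.λ.0), B ⇓ λ.0 (λ.λ.0)

Working:
Term A:
  start: (λ.(λ.(λ.(λ.λ.0 1) 1) 0) 0) (λ.λ.0)
  →1  (λ.(λ.(λ.λ.0 1) 1) 0) (λ.λ.0)
  →2  (λ.(λ.λ.0 1) (λ.λ.0)) (λ.λ.0)
  →3  (λ.λ.0 1) (λ.λ.0)
  →4  λ.0 (λ.λ.0)

Term B:
  start: (λ.(λ.λ.0 1) (λ.λ.0)) (λ.λ.0)
  →1  (λ.λ.0 1) (λ.λ.0)
  →2  λ.0 (λ.λ.0)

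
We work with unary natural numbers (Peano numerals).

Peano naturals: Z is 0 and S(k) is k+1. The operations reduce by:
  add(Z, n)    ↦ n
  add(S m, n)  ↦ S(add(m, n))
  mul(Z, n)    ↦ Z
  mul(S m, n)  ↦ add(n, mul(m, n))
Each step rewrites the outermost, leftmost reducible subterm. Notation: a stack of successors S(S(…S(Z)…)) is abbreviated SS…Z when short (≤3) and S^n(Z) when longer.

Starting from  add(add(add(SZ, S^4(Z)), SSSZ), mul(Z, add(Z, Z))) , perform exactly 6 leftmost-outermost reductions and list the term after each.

  start: add(add(add(SZ, S^4(Z)), SSSZ), mul(Z, add(Z, Z)))
  →1  add(add(S(add(Z, S^4(Z))), SSSZ), mul(Z, add(Z, Z)))
  →2  add(S(add(add(Z, S^4(Z)), SSSZ)), mul(Z, add(Z, Z)))
  →3  S(add(add(add(Z, S^4(Z)), SSSZ), mul(Z, add(Z, Z))))
  →4  S(add(add(S^4(Z), SSSZ), mul(Z, add(Z, Z))))
  →5  S(add(S(add(SSSZ, SSSZ)), mul(Z, add(Z, Z))))
  →6  S(S(add(add(SSSZ, SSSZ), mul(Z, add(Z, Z)))))

Answer: after 6 steps: S(S(add(add(SSSZ, SSSZ), mul(Z, add(Z, Z)))))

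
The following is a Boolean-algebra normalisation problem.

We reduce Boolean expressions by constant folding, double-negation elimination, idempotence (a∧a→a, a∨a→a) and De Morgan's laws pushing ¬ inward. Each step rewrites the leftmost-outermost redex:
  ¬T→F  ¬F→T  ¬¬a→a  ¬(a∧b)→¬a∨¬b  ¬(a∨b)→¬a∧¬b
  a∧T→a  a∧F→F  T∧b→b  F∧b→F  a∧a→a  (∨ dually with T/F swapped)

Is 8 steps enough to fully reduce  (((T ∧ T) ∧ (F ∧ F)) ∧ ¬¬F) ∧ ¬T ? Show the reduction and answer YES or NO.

Answer: YES — reaches normal form F in 5 ≤ 8 steps

Working:
  start: (((T ∧ T) ∧ (F ∧ F)) ∧ ¬¬F) ∧ ¬T
  →1  ((T ∧ (F ∧ F)) ∧ ¬¬F) ∧ ¬T
  →2  ((F ∧ F) ∧ ¬¬F) ∧ ¬T
  →3  (F ∧ ¬¬F) ∧ ¬T
  →4  F ∧ ¬T
  →5  F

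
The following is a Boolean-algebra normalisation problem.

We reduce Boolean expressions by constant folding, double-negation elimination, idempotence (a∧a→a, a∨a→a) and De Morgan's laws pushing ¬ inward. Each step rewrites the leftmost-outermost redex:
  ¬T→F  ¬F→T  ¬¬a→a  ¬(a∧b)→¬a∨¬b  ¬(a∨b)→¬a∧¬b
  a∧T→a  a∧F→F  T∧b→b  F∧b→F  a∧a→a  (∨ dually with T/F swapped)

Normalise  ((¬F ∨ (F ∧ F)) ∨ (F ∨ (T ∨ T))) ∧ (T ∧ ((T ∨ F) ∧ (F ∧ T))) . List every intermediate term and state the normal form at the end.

Answer: normal form = F  (in 8 steps)

Working:
  start: ((¬F ∨ (F ∧ F)) ∨ (F ∨ (T ∨ T))) ∧ (T ∧ ((T ∨ F) ∧ (F ∧ T)))
  [1] ((T ∨ (F ∧ F)) ∨ (F ∨ (T ∨ T))) ∧ (T ∧ ((T ∨ F) ∧ (F ∧ T)))
  [2] (T ∨ (F ∨ (T ∨ T))) ∧ (T ∧ ((T ∨ F) ∧ (F ∧ T)))
  [3] T ∧ (T ∧ ((T ∨ F) ∧ (F ∧ T)))
  [4] T ∧ ((T ∨ F) ∧ (F ∧ T))
  [5] (T ∨ F) ∧ (F ∧ T)
  [6] T ∧ (F ∧ T)
  [7] F ∧ T
  [8] F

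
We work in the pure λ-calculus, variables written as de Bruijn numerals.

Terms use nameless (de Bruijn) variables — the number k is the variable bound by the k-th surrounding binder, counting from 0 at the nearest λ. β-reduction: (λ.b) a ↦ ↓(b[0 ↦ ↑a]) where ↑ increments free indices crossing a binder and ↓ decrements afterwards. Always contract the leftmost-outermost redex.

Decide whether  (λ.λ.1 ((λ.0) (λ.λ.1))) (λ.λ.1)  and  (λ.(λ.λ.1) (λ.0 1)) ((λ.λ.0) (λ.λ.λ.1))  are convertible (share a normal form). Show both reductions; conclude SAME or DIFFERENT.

Term A:
  start: (λ.λ.1 ((λ.0) (λ.λ.1))) (λ.λ.1)
  →1  λ.(λ.λ.1) ((λ.0) (λ.λ.1))
  →2  λ.λ.(λ.0) (λ.λ.1)
  →3  λ.λ.λ.λ.1

Term B:
  start: (λ.(λ.λ.1) (λ.0 1)) ((λ.λ.0) (λ.λ.λ.1))
  →1  (λ.λ.1) (λ.0 ((λ.λ.0) (λ.λ.λ.1)))
  →2  λ.λ.0 ((λ.λ.0) (λ.λ.λ.1))
  →3  λ.λ.0 (λ.0)

Answer: DIFFERENT — A ⇓ λ.λ.λ.λ.1, B ⇓ λ.λ.0 (λ.0)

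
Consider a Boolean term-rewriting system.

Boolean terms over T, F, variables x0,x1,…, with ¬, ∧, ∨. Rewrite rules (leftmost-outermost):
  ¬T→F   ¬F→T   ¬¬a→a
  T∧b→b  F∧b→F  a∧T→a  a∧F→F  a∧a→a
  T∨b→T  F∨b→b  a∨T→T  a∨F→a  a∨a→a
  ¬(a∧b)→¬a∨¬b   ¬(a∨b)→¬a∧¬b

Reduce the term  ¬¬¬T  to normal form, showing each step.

  start: ¬¬¬T
  [1] ¬T
  [2] F

Answer: normal form = F  (in 2 steps)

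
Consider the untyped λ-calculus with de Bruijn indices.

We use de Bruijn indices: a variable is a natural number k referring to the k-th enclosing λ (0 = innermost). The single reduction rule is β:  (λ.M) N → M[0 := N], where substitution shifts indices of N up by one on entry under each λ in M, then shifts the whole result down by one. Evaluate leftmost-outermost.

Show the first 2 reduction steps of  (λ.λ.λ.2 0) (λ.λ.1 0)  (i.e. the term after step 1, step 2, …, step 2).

Answer: after 2 steps: λ.λ.λ.1 0

Derivation:
  start: (λ.λ.λ.2 0) (λ.λ.1 0)
  step 1: λ.λ.(λ.λ.1 0) 0
  step 2: λ.λ.λ.1 0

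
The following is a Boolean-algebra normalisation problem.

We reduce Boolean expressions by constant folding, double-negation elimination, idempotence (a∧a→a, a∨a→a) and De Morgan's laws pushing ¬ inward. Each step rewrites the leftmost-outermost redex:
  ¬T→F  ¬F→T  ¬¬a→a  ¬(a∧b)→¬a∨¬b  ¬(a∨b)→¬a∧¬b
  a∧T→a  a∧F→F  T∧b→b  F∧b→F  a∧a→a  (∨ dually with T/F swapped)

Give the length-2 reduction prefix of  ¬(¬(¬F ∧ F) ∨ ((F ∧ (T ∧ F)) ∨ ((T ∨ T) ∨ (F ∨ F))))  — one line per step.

  start: ¬(¬(¬F ∧ F) ∨ ((F ∧ (T ∧ F)) ∨ ((T ∨ T) ∨ (F ∨ F))))
  [1] ¬¬(¬F ∧ F) ∧ ¬((F ∧ (T ∧ F)) ∨ ((T ∨ T) ∨ (F ∨ F)))
  [2] (¬F ∧ F) ∧ ¬((F ∧ (T ∧ F)) ∨ ((T ∨ T) ∨ (F ∨ F)))

Answer: after 2 steps: (¬F ∧ F) ∧ ¬((F ∧ (T ∧ F)) ∨ ((T ∨ T) ∨ (F ∨ F)))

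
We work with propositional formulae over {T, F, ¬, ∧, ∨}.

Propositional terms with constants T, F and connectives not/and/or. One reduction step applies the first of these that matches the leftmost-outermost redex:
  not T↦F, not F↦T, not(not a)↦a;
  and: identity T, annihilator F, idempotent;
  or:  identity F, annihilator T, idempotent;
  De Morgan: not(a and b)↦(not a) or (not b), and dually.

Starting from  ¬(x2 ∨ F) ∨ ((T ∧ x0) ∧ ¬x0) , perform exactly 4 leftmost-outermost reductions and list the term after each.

Answer: after 4 steps: ¬x2 ∨ (x0 ∧ ¬x0)

Reduction:
  start: ¬(x2 ∨ F) ∨ ((T ∧ x0) ∧ ¬x0)
  →1  (¬x2 ∧ ¬F) ∨ ((T ∧ x0) ∧ ¬x0)
  →2  (¬x2 ∧ T) ∨ ((T ∧ x0) ∧ ¬x0)
  →3  ¬x2 ∨ ((T ∧ x0) ∧ ¬x0)
  →4  ¬x2 ∨ (x0 ∧ ¬x0)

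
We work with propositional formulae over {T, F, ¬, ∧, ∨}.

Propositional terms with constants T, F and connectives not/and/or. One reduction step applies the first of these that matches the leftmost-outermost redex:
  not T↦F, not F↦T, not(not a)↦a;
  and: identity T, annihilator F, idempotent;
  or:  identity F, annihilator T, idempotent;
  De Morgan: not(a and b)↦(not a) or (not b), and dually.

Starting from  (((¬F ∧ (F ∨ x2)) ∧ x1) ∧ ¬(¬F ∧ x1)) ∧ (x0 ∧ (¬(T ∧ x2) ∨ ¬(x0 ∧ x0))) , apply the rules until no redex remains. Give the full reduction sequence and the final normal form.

  start: (((¬F ∧ (F ∨ x2)) ∧ x1) ∧ ¬(¬F ∧ x1)) ∧ (x0 ∧ (¬(T ∧ x2) ∨ ¬(x0 ∧ x0)))
  →1  (((T ∧ (F ∨ x2)) ∧ x1) ∧ ¬(¬F ∧ x1)) ∧ (x0 ∧ (¬(T ∧ x2) ∨ ¬(x0 ∧ x0)))
  →2  (((F ∨ x2) ∧ x1) ∧ ¬(¬F ∧ x1)) ∧ (x0 ∧ (¬(T ∧ x2) ∨ ¬(x0 ∧ x0)))
  →3  ((x2 ∧ x1) ∧ ¬(¬F ∧ x1)) ∧ (x0 ∧ (¬(T ∧ x2) ∨ ¬(x0 ∧ x0)))
  →4  ((x2 ∧ x1) ∧ (¬¬F ∨ ¬x1)) ∧ (x0 ∧ (¬(T ∧ x2) ∨ ¬(x0 ∧ x0)))
  →5  ((x2 ∧ x1) ∧ (F ∨ ¬x1)) ∧ (x0 ∧ (¬(T ∧ x2) ∨ ¬(x0 ∧ x0)))
  →6  ((x2 ∧ x1) ∧ ¬x1) ∧ (x0 ∧ (¬(T ∧ x2) ∨ ¬(x0 ∧ x0)))
  →7  ((x2 ∧ x1) ∧ ¬x1) ∧ (x0 ∧ ((¬T ∨ ¬x2) ∨ ¬(x0 ∧ x0)))
  →8  ((x2 ∧ x1) ∧ ¬x1) ∧ (x0 ∧ ((F ∨ ¬x2) ∨ ¬(x0 ∧ x0)))
  →9  ((x2 ∧ x1) ∧ ¬x1) ∧ (x0 ∧ (¬x2 ∨ ¬(x0 ∧ x0)))
  →10  ((x2 ∧ x1) ∧ ¬x1) ∧ (x0 ∧ (¬x2 ∨ (¬x0 ∨ ¬x0)))
  →11  ((x2 ∧ x1) ∧ ¬x1) ∧ (x0 ∧ (¬x2 ∨ ¬x0))

Answer: normal form = ((x2 ∧ x1) ∧ ¬x1) ∧ (x0 ∧ (¬x2 ∨ ¬x0))  (in 11 steps)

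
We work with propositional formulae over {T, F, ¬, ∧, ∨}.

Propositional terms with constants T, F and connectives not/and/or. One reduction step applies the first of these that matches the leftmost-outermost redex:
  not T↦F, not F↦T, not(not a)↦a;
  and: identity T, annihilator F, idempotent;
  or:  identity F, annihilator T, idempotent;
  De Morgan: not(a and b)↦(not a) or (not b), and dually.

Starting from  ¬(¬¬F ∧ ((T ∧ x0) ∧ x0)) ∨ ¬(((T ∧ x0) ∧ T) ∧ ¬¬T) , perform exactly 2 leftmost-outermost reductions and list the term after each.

Answer: after 2 steps: (¬F ∨ ¬((T ∧ x0) ∧ x0)) ∨ ¬(((T ∧ x0) ∧ T) ∧ ¬¬T)

Reduction:
  start: ¬(¬¬F ∧ ((T ∧ x0) ∧ x0)) ∨ ¬(((T ∧ x0) ∧ T) ∧ ¬¬T)
  step 1: (¬¬¬F ∨ ¬((T ∧ x0) ∧ x0)) ∨ ¬(((T ∧ x0) ∧ T) ∧ ¬¬T)
  step 2: (¬F ∨ ¬((T ∧ x0) ∧ x0)) ∨ ¬(((T ∧ x0) ∧ T) ∧ ¬¬T)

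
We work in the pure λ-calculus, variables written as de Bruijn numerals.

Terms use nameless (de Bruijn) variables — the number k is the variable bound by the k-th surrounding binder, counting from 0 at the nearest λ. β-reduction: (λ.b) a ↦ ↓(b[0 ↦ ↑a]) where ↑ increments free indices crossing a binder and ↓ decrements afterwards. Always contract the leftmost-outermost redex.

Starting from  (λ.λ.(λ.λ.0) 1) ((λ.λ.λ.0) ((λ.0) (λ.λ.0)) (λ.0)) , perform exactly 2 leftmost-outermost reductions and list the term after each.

  start: (λ.λ.(λ.λ.0) 1) ((λ.λ.λ.0) ((λ.0) (λ.λ.0)) (λ.0))
  [1] λ.(λ.λ.0) ((λ.λ.λ.0) ((λ.0) (λ.λ.0)) (λ.0))
  [2] λ.λ.0

Answer: after 2 steps: λ.λ.0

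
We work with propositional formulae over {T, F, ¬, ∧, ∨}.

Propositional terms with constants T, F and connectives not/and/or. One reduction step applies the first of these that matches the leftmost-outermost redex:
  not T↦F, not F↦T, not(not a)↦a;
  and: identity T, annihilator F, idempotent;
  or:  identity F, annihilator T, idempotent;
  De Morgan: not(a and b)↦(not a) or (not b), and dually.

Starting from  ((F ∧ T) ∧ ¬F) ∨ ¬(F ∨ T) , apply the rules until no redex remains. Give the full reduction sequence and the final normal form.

Answer: normal form = F  (in 7 steps)

Working:
  start: ((F ∧ T) ∧ ¬F) ∨ ¬(F ∨ T)
  →1  (F ∧ ¬F) ∨ ¬(F ∨ T)
  →2  F ∨ ¬(F ∨ T)
  →3  ¬(F ∨ T)
  →4  ¬F ∧ ¬T
  →5  T ∧ ¬T
  →6  ¬T
  →7  F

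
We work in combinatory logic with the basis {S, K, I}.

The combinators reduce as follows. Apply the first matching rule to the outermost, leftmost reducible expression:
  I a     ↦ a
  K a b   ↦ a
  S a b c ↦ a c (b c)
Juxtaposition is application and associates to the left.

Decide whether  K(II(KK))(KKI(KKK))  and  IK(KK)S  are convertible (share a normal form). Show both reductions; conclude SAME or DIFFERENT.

Answer: SAME — A ⇓ KK, B ⇓ KK

Reduction:
Term A:
  start: K(II(KK))(KKI(KKK))
  [1] II(KK)
  [2] I(KK)
  [3] KK

Term B:
  start: IK(KK)S
  [1] K(KK)S
  [2] KK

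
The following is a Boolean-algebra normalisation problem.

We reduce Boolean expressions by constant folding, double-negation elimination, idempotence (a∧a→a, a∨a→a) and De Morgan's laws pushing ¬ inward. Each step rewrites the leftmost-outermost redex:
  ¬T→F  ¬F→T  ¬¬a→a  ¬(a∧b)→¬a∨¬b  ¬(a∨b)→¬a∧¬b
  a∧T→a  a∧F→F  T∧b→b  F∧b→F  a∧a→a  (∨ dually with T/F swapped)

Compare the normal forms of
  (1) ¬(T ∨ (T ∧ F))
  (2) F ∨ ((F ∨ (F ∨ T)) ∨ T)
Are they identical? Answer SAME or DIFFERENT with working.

Term A:
  start: ¬(T ∨ (T ∧ F))
  step 1: ¬T ∧ ¬(T ∧ F)
  step 2: F ∧ ¬(T ∧ F)
  step 3: F

Term B:
  start: F ∨ ((F ∨ (F ∨ T)) ∨ T)
  step 1: (F ∨ (F ∨ T)) ∨ T
  step 2: T

Answer: DIFFERENT — A ⇓ F, B ⇓ T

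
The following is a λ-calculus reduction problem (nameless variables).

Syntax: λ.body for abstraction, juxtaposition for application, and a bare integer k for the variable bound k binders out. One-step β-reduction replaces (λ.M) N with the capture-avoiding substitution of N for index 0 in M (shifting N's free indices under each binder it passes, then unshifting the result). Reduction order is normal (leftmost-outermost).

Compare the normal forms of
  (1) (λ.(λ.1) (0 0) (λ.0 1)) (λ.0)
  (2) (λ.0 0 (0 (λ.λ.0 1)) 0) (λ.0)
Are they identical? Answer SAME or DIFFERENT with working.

Answer: SAME — A ⇓ λ.0 (λ.0), B ⇓ λ.0 (λ.0)

Derivation:
Term A:
  start: (λ.(λ.1) (0 0) (λ.0 1)) (λ.0)
  [1] (λ.λ.0) ((λ.0) (λ.0)) (λ.0 (λ.0))
  [2] (λ.0) (λ.0 (λ.0))
  [3] λ.0 (λ.0)

Term B:
  start: (λ.0 0 (0 (λ.λ.0 1)) 0) (λ.0)
  [1] (λ.0) (λ.0) ((λ.0) (λ.λ.0 1)) (λ.0)
  [2] (λ.0) ((λ.0) (λ.λ.0 1)) (λ.0)
  [3] (λ.0) (λ.λ.0 1) (λ.0)
  [4] (λ.λ.0 1) (λ.0)
  [5] λ.0 (λ.0)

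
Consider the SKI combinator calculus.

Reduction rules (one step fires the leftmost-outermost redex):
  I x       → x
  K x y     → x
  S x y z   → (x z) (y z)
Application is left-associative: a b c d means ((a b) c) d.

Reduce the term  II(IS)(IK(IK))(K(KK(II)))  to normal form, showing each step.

Answer: normal form = S(KK)(KK)  (in 6 steps)

Reduction:
  start: II(IS)(IK(IK))(K(KK(II)))
  step 1: I(IS)(IK(IK))(K(KK(II)))
  step 2: IS(IK(IK))(K(KK(II)))
  step 3: S(IK(IK))(K(KK(II)))
  step 4: S(K(IK))(K(KK(II)))
  step 5: S(KK)(K(KK(II)))
  step 6: S(KK)(KK)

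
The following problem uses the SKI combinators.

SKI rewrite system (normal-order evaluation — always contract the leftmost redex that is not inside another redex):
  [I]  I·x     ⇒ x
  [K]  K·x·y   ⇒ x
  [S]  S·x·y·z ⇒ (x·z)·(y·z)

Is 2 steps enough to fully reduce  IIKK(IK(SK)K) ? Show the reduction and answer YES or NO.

Answer: NO — after 2 steps the term is KK(IK(SK)K), not yet normal

Derivation:
  start: IIKK(IK(SK)K)
  [1] IKK(IK(SK)K)
  [2] KK(IK(SK)K)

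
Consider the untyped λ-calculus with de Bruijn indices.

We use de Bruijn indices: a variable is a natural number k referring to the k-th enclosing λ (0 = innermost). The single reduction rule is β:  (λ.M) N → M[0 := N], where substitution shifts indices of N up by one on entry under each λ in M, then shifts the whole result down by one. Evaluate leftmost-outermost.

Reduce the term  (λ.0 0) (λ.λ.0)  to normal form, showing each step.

  start: (λ.0 0) (λ.λ.0)
  →1  (λ.λ.0) (λ.λ.0)
  →2  λ.0

Answer: normal form = λ.0  (in 2 steps)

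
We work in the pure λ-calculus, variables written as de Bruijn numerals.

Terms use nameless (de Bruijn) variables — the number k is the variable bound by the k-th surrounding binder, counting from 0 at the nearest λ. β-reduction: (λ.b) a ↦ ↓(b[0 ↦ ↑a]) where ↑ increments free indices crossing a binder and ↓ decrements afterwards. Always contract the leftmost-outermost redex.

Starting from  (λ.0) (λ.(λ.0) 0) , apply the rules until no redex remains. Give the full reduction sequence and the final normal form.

Answer: normal form = λ.0  (in 2 steps)

Reduction:
  start: (λ.0) (λ.(λ.0) 0)
  →1  λ.(λ.0) 0
  →2  λ.0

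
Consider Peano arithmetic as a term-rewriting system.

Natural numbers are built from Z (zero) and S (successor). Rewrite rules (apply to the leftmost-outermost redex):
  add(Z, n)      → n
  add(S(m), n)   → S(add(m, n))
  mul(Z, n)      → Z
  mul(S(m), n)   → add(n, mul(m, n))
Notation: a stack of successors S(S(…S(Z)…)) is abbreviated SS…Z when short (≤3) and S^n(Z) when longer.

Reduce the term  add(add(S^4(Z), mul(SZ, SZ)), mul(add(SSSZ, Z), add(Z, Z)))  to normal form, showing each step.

Answer: normal form = S^5(Z)  (in 29 steps)

Derivation:
  start: add(add(S^4(Z), mul(SZ, SZ)), mul(add(SSSZ, Z), add(Z, Z)))
  →1  add(S(add(SSSZ, mul(SZ, SZ))), mul(add(SSSZ, Z), add(Z, Z)))
  →2  S(add(add(SSSZ, mul(SZ, SZ)), mul(add(SSSZ, Z), add(Z, Z))))
  →3  S(add(S(add(SSZ, mul(SZ, SZ))), mul(add(SSSZ, Z), add(Z, Z))))
  →4  S(S(add(add(SSZ, mul(SZ, SZ)), mul(add(SSSZ, Z), add(Z, Z)))))
  →5  S(S(add(S(add(SZ, mul(SZ, SZ))), mul(add(SSSZ, Z), add(Z, Z)))))
  →6  S(S(S(add(add(SZ, mul(SZ, SZ)), mul(add(SSSZ, Z), add(Z, Z))))))
  →7  S(S(S(add(S(add(Z, mul(SZ, SZ))), mul(add(SSSZ, Z), add(Z, Z))))))
  →8  S(S(S(S(add(add(Z, mul(SZ, SZ)), mul(add(SSSZ, Z), add(Z, Z)))))))
  →9  S(S(S(S(add(mul(SZ, SZ), mul(add(SSSZ, Z), add(Z, Z)))))))
  →10  S(S(S(S(add(add(SZ, mul(Z, SZ)), mul(add(SSSZ, Z), add(Z, Z)))))))
  →11  S(S(S(S(add(S(add(Z, mul(Z, SZ))), mul(add(SSSZ, Z), add(Z, Z)))))))
  →12  S(S(S(S(S(add(add(Z, mul(Z, SZ)), mul(add(SSSZ, Z), add(Z, Z))))))))
  →13  S(S(S(S(S(add(mul(Z, SZ), mul(add(SSSZ, Z), add(Z, Z))))))))
  →14  S(S(S(S(S(add(Z, mul(add(SSSZ, Z), add(Z, Z))))))))
  →15  S(S(S(S(S(mul(add(SSSZ, Z), add(Z, Z)))))))
  →16  S(S(S(S(S(mul(S(add(SSZ, Z)), add(Z, Z)))))))
  →17  S(S(S(S(S(add(add(Z, Z), mul(add(SSZ, Z), add(Z, Z))))))))
  →18  S(S(S(S(S(add(Z, mul(add(SSZ, Z), add(Z, Z))))))))
  →19  S(S(S(S(S(mul(add(SSZ, Z), add(Z, Z)))))))
  →20  S(S(S(S(S(mul(S(add(SZ, Z)), add(Z, Z)))))))
  →21  S(S(S(S(S(add(add(Z, Z), mul(add(SZ, Z), add(Z, Z))))))))
  →22  S(S(S(S(S(add(Z, mul(add(SZ, Z), add(Z, Z))))))))
  →23  S(S(S(S(S(mul(add(SZ, Z), add(Z, Z)))))))
  →24  S(S(S(S(S(mul(S(add(Z, Z)), add(Z, Z)))))))
  →25  S(S(S(S(S(add(add(Z, Z), mul(add(Z, Z), add(Z, Z))))))))
  →26  S(S(S(S(S(add(Z, mul(add(Z, Z), add(Z, Z))))))))
  →27  S(S(S(S(S(mul(add(Z, Z), add(Z, Z)))))))
  →28  S(S(S(S(S(mul(Z, add(Z, Z)))))))
  →29  S^5(Z)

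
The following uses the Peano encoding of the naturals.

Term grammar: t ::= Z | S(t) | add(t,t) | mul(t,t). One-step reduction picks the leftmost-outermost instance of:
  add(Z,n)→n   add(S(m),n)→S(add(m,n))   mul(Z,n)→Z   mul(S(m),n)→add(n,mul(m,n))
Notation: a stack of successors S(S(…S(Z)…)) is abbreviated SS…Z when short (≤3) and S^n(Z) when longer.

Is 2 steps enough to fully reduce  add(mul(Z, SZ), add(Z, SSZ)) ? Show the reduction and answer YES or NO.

Answer: NO — after 2 steps the term is add(Z, SSZ), not yet normal

Working:
  start: add(mul(Z, SZ), add(Z, SSZ))
  [1] add(Z, add(Z, SSZ))
  [2] add(Z, SSZ)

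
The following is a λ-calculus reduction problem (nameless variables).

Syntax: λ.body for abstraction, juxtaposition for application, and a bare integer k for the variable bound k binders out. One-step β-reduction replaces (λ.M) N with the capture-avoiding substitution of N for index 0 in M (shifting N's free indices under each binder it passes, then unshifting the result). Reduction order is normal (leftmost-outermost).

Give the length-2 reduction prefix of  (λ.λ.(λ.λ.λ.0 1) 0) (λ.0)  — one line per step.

Answer: after 2 steps: λ.λ.λ.0 1

Derivation:
  start: (λ.λ.(λ.λ.λ.0 1) 0) (λ.0)
  step 1: λ.(λ.λ.λ.0 1) 0
  step 2: λ.λ.λ.0 1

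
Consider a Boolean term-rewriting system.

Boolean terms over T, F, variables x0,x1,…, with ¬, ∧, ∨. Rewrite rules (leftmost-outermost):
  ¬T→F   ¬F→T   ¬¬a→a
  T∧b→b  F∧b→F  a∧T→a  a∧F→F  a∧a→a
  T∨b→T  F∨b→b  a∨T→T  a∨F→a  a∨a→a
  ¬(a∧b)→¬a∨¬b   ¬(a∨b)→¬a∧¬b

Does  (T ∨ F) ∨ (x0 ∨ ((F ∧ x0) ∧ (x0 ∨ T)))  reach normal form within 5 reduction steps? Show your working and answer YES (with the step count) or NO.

  start: (T ∨ F) ∨ (x0 ∨ ((F ∧ x0) ∧ (x0 ∨ T)))
  [1] T ∨ (x0 ∨ ((F ∧ x0) ∧ (x0 ∨ T)))
  [2] T

Answer: YES — reaches normal form T in 2 ≤ 5 steps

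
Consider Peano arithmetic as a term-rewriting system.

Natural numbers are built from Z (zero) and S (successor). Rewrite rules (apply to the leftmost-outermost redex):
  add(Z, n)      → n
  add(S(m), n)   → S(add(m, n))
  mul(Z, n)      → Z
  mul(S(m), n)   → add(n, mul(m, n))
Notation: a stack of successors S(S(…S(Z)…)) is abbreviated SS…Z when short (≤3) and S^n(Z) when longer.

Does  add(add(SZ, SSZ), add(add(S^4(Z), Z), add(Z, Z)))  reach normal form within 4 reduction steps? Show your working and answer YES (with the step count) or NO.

  start: add(add(SZ, SSZ), add(add(S^4(Z), Z), add(Z, Z)))
  [1] add(S(add(Z, SSZ)), add(add(S^4(Z), Z), add(Z, Z)))
  [2] S(add(add(Z, SSZ), add(add(S^4(Z), Z), add(Z, Z))))
  [3] S(add(SSZ, add(add(S^4(Z), Z), add(Z, Z))))
  [4] S(S(add(SZ, add(add(S^4(Z), Z), add(Z, Z)))))

Answer: NO — after 4 steps the term is S(S(add(SZ, add(add(S^4(Z), Z), add(Z, Z))))), not yet normal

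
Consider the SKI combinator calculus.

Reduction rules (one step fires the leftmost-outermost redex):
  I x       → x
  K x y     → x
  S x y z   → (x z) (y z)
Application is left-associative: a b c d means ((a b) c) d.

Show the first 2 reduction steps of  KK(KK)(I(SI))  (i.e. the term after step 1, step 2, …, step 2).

Answer: after 2 steps: K(SI)

Derivation:
  start: KK(KK)(I(SI))
  step 1: K(I(SI))
  step 2: K(SI)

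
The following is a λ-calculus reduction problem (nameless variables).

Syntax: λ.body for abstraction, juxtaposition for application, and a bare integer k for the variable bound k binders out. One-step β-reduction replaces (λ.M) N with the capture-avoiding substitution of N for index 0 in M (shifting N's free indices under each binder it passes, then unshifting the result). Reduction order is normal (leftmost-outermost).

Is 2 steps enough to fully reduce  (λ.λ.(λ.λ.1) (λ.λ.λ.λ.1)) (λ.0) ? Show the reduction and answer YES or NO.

Answer: YES — reaches normal form λ.λ.λ.λ.λ.λ.1 in 2 ≤ 2 steps

Working:
  start: (λ.λ.(λ.λ.1) (λ.λ.λ.λ.1)) (λ.0)
  →1  λ.(λ.λ.1) (λ.λ.λ.λ.1)
  →2  λ.λ.λ.λ.λ.λ.1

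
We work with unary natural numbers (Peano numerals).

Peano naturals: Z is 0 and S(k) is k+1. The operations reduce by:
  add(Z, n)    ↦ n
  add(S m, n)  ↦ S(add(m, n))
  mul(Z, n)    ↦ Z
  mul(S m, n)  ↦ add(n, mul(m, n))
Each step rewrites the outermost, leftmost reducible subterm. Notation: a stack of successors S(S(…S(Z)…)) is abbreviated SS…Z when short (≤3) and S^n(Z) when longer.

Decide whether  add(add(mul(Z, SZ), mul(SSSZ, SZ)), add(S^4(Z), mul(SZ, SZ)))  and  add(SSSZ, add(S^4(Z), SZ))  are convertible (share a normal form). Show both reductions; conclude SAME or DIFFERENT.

Answer: SAME — A ⇓ S^8(Z), B ⇓ S^8(Z)

Reduction:
Term A:
  start: add(add(mul(Z, SZ), mul(SSSZ, SZ)), add(S^4(Z), mul(SZ, SZ)))
  →1  add(add(Z, mul(SSSZ, SZ)), add(S^4(Z), mul(SZ, SZ)))
  →2  add(mul(SSSZ, SZ), add(S^4(Z), mul(SZ, SZ)))
  →3  add(add(SZ, mul(SSZ, SZ)), add(S^4(Z), mul(SZ, SZ)))
  →4  add(S(add(Z, mul(SSZ, SZ))), add(S^4(Z), mul(SZ, SZ)))
  →5  S(add(add(Z, mul(SSZ, SZ)), add(S^4(Z), mul(SZ, SZ))))
  →6  S(add(mul(SSZ, SZ), add(S^4(Z), mul(SZ, SZ))))
  →7  S(add(add(SZ, mul(SZ, SZ)), add(S^4(Z), mul(SZ, SZ))))
  →8  S(add(S(add(Z, mul(SZ, SZ))), add(S^4(Z), mul(SZ, SZ))))
  →9  S(S(add(add(Z, mul(SZ, SZ)), add(S^4(Z), mul(SZ, SZ)))))
  →10  S(S(add(mul(SZ, SZ), add(S^4(Z), mul(SZ, SZ)))))
  →11  S(S(add(add(SZ, mul(Z, SZ)), add(S^4(Z), mul(SZ, SZ)))))
  →12  S(S(add(S(add(Z, mul(Z, SZ))), add(S^4(Z), mul(SZ, SZ)))))
  →13  S(S(S(add(add(Z, mul(Z, SZ)), add(S^4(Z), mul(SZ, SZ))))))
  →14  S(S(S(add(mul(Z, SZ), add(S^4(Z), mul(SZ, SZ))))))
  →15  S(S(S(add(Z, add(S^4(Z), mul(SZ, SZ))))))
  →16  S(S(S(add(S^4(Z), mul(SZ, SZ)))))
  →17  S(S(S(S(add(SSSZ, mul(SZ, SZ))))))
  →18  S(S(S(S(S(add(SSZ, mul(SZ, SZ)))))))
  →19  S(S(S(S(S(S(add(SZ, mul(SZ, SZ))))))))
  →20  S(S(S(S(S(S(S(add(Z, mul(SZ, SZ)))))))))
  →21  S(S(S(S(S(S(S(mul(SZ, SZ))))))))
  →22  S(S(S(S(S(S(S(add(SZ, mul(Z, SZ)))))))))
  →23  S(S(S(S(S(S(S(S(add(Z, mul(Z, SZ))))))))))
  →24  S(S(S(S(S(S(S(S(mul(Z, SZ)))))))))
  →25  S^8(Z)

Term B:
  start: add(SSSZ, add(S^4(Z), SZ))
  →1  S(add(SSZ, add(S^4(Z), SZ)))
  →2  S(S(add(SZ, add(S^4(Z), SZ))))
  →3  S(S(S(add(Z, add(S^4(Z), SZ)))))
  →4  S(S(S(add(S^4(Z), SZ))))
  →5  S(S(S(S(add(SSSZ, SZ)))))
  →6  S(S(S(S(S(add(SSZ, SZ))))))
  →7  S(S(S(S(S(S(add(SZ, SZ)))))))
  →8  S(S(S(S(S(S(S(add(Z, SZ))))))))
  →9  S^8(Z)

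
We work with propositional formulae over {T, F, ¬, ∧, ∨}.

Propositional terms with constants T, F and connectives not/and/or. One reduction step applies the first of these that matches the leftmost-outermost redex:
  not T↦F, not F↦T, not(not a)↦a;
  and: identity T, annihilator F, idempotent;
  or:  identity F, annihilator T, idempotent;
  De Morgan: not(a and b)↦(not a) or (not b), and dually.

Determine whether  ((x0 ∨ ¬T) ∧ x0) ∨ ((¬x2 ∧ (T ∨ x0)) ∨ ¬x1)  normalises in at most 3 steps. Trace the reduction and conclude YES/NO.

Answer: NO — after 3 steps the term is x0 ∨ ((¬x2 ∧ (T ∨ x0)) ∨ ¬x1), not yet normal

Derivation:
  start: ((x0 ∨ ¬T) ∧ x0) ∨ ((¬x2 ∧ (T ∨ x0)) ∨ ¬x1)
  [1] ((x0 ∨ F) ∧ x0) ∨ ((¬x2 ∧ (T ∨ x0)) ∨ ¬x1)
  [2] (x0 ∧ x0) ∨ ((¬x2 ∧ (T ∨ x0)) ∨ ¬x1)
  [3] x0 ∨ ((¬x2 ∧ (T ∨ x0)) ∨ ¬x1)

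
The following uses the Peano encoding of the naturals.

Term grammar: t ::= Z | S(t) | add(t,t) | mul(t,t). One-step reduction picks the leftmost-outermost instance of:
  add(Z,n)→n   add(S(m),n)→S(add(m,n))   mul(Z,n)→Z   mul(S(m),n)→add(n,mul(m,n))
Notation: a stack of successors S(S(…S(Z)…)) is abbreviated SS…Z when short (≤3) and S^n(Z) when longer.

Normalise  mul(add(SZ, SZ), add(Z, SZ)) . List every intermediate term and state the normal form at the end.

  start: mul(add(SZ, SZ), add(Z, SZ))
  [1] mul(S(add(Z, SZ)), add(Z, SZ))
  [2] add(add(Z, SZ), mul(add(Z, SZ), add(Z, SZ)))
  [3] add(SZ, mul(add(Z, SZ), add(Z, SZ)))
  [4] S(add(Z, mul(add(Z, SZ), add(Z, SZ))))
  [5] S(mul(add(Z, SZ), add(Z, SZ)))
  [6] S(mul(SZ, add(Z, SZ)))
  [7] S(add(add(Z, SZ), mul(Z, add(Z, SZ))))
  [8] S(add(SZ, mul(Z, add(Z, SZ))))
  [9] S(S(add(Z, mul(Z, add(Z, SZ)))))
  [10] S(S(mul(Z, add(Z, SZ))))
  [11] SSZ

Answer: normal form = SSZ  (in 11 steps)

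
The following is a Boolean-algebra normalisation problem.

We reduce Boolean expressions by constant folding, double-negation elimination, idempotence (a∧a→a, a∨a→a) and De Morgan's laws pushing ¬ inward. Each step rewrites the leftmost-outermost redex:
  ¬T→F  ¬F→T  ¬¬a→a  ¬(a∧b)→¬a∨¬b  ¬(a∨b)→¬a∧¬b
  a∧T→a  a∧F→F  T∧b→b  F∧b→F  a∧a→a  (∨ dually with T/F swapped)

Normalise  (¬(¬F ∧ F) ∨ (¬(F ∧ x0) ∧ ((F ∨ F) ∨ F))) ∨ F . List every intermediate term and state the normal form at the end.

Answer: normal form = T  (in 6 steps)

Reduction:
  start: (¬(¬F ∧ F) ∨ (¬(F ∧ x0) ∧ ((F ∨ F) ∨ F))) ∨ F
  [1] ¬(¬F ∧ F) ∨ (¬(F ∧ x0) ∧ ((F ∨ F) ∨ F))
  [2] (¬¬F ∨ ¬F) ∨ (¬(F ∧ x0) ∧ ((F ∨ F) ∨ F))
  [3] (F ∨ ¬F) ∨ (¬(F ∧ x0) ∧ ((F ∨ F) ∨ F))
  [4] ¬F ∨ (¬(F ∧ x0) ∧ ((F ∨ F) ∨ F))
  [5] T ∨ (¬(F ∧ x0) ∧ ((F ∨ F) ∨ F))
  [6] T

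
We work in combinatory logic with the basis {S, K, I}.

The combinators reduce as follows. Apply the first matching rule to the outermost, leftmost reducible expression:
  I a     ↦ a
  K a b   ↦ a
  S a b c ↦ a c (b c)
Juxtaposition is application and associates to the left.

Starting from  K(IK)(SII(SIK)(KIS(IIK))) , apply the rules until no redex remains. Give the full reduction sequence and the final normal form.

  start: K(IK)(SII(SIK)(KIS(IIK)))
  →1  IK
  →2  K

Answer: normal form = K  (in 2 steps)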